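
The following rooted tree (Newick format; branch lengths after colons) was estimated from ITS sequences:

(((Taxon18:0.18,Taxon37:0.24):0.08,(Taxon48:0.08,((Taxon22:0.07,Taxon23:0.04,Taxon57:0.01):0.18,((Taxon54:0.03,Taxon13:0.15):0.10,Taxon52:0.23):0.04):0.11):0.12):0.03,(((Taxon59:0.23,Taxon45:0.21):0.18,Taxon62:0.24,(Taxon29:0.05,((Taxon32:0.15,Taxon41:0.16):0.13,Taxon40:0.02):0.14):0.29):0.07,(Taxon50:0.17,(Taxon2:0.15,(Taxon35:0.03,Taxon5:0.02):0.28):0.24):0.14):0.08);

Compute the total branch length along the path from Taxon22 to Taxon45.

The path runs Taxon22 → … → MRCA → … → Taxon45; the MRCA is the root of the tree.
Branch lengths along that path: 0.07 + 0.18 + 0.11 + 0.12 + 0.03 + 0.08 + 0.07 + 0.18 + 0.21 = 1.05.

1.05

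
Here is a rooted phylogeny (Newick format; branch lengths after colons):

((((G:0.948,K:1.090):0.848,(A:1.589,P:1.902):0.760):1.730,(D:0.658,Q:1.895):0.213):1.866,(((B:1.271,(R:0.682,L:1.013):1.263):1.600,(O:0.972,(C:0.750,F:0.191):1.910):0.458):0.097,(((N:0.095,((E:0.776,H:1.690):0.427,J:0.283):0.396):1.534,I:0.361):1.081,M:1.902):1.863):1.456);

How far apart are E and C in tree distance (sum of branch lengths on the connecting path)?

9.292

The path runs E → … → MRCA → … → C; the MRCA is the node subtending (((B,(R,L)),(O,(C,F))),(((N,((E,H),J)),I),M)).
Branch lengths along that path: 0.776 + 0.427 + 0.396 + 1.534 + 1.081 + 1.863 + 0.097 + 0.458 + 1.910 + 0.750 = 9.292.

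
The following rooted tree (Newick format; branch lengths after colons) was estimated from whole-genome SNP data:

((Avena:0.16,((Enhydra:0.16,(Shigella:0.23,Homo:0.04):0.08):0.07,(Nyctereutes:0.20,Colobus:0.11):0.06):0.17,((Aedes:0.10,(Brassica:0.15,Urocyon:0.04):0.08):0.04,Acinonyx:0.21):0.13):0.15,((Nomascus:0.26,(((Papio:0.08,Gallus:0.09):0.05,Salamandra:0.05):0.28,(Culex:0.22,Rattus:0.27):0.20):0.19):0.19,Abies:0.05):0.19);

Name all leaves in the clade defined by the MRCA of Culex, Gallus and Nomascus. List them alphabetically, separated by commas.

Culex, Gallus, Nomascus, Papio, Rattus, Salamandra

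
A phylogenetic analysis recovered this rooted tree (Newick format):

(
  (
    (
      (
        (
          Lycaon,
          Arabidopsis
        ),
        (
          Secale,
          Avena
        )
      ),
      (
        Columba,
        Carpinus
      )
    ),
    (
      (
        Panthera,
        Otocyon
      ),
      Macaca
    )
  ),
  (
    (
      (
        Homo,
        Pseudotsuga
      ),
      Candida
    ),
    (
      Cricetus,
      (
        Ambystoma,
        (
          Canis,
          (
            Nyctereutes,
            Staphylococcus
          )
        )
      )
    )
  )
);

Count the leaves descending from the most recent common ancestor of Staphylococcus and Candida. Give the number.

The MRCA of Staphylococcus and Candida is the node subtending (((Homo,Pseudotsuga),Candida),(Cricetus,(Ambystoma,(Canis,(Nyctereutes,Staphylococcus))))).
That clade contains 8 terminal taxa: Ambystoma, Candida, Canis, Cricetus, Homo, Nyctereutes, Pseudotsuga, Staphylococcus.

8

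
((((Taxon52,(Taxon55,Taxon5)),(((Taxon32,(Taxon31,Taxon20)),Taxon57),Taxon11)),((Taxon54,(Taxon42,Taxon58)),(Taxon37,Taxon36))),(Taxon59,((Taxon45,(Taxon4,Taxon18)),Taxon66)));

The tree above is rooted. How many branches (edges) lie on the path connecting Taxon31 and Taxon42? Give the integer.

10

The MRCA of Taxon31 and Taxon42 is the node subtending (((Taxon52,(Taxon55,Taxon5)),(((Taxon32,(Taxon31,Taxon20)),Taxon57),Taxon11)),((Taxon54,(Taxon42,Taxon58)),(Taxon37,Taxon36))).
From Taxon31 up to that node: 6 branches. From Taxon42 up to the same node: 4 branches. Total: 6 + 4 = 10.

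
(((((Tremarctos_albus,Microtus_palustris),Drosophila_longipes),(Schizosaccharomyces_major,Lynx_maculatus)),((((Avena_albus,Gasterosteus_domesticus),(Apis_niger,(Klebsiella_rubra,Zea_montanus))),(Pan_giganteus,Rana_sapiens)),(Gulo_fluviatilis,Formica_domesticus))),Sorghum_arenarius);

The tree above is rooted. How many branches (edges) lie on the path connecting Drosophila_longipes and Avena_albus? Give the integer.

8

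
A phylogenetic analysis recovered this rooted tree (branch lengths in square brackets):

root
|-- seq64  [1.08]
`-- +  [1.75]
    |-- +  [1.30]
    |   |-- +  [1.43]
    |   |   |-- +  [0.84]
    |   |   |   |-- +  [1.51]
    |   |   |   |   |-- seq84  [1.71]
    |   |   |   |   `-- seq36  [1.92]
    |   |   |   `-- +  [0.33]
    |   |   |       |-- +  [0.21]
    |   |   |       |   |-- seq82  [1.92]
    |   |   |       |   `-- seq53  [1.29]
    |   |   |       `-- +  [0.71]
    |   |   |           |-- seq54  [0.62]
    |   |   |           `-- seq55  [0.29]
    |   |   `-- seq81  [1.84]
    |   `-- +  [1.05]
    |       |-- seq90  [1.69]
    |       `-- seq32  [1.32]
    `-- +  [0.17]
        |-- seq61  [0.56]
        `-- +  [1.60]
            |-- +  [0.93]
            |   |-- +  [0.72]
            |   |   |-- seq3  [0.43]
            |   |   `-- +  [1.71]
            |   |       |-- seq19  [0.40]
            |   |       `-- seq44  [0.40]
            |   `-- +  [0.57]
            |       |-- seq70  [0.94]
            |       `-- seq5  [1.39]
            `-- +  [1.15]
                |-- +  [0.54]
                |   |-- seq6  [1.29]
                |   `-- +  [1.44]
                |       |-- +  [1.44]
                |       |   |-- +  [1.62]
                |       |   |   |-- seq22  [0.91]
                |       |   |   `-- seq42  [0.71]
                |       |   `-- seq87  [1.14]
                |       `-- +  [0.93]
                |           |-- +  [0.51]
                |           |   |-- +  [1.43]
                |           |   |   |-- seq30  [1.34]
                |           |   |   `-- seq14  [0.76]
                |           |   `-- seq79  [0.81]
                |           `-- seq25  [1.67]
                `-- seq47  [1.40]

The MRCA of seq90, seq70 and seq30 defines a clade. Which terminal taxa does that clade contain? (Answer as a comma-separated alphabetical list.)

Tracing seq90: it sits inside (seq90,seq32).
Tracing seq70: it sits inside (seq70,seq5).
Tracing seq30: it sits inside (seq30,seq14).
The smallest clade enclosing all 3 is (((((seq84,seq36),((seq82,seq53),(seq54,seq55))),seq81),(seq90,seq32)),(seq61,(((seq3,(seq19,seq44)),(seq70,seq5)),((seq6,(((seq22,seq42),seq87),(((seq30,seq14),seq79),seq25))),seq47)))); the answer is its 24 terminal taxa in alphabetical order.

seq14, seq19, seq22, seq25, seq3, seq30, seq32, seq36, seq42, seq44, seq47, seq5, seq53, seq54, seq55, seq6, seq61, seq70, seq79, seq81, seq82, seq84, seq87, seq90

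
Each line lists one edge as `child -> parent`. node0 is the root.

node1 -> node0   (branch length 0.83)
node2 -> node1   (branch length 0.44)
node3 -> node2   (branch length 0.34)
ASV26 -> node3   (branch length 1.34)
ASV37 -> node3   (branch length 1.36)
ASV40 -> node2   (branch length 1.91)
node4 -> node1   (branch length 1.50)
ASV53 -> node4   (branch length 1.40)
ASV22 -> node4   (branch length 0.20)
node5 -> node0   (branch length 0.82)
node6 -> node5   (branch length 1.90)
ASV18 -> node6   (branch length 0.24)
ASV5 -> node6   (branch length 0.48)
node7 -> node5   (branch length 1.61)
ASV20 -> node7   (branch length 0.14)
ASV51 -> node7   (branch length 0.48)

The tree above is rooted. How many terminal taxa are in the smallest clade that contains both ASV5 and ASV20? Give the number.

The MRCA of ASV5 and ASV20 is the node subtending ((ASV18,ASV5),(ASV20,ASV51)).
That clade contains 4 terminal taxa: ASV18, ASV20, ASV5, ASV51.

4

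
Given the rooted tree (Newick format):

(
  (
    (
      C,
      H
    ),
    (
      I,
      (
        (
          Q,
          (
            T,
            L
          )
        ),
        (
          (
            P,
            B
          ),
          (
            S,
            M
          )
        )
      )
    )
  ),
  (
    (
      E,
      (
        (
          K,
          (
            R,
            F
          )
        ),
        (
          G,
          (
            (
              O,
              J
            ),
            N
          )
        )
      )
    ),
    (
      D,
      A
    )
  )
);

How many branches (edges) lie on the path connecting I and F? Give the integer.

9

The MRCA of I and F is the root of the tree.
From I up to that node: 3 branches. From F up to the same node: 6 branches. Total: 3 + 6 = 9.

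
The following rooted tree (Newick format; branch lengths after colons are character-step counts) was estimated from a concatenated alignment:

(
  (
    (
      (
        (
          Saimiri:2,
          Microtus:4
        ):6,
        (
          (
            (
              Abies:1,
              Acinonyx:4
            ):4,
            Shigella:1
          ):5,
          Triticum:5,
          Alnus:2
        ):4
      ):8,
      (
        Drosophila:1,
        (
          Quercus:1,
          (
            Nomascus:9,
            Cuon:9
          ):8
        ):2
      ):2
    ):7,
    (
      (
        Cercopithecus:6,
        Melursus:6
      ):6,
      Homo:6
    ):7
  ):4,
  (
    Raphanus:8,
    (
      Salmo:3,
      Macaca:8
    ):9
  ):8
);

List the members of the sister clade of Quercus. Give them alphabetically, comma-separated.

Quercus attaches to the tree at the node subtending (Quercus,(Nomascus,Cuon)).
The other lineage descending from that same node — the sister group — is (Nomascus,Cuon); its 2 tips in alphabetical order are the answer.

Cuon, Nomascus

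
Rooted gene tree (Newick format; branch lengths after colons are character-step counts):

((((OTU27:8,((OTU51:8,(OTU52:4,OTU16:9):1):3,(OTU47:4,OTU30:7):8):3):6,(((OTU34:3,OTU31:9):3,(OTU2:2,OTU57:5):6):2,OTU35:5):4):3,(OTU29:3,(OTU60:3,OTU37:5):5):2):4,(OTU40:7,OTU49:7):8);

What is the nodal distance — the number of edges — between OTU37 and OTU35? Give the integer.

6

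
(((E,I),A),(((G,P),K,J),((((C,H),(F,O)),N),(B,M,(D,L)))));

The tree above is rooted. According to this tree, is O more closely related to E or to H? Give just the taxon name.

H

The MRCA of O and H subtends ((C,H),(F,O)) (4 taxa).
The MRCA of O and E is the root, subtending the entire tree (16 taxa).
The first is nested inside the second, so O shares a more recent common ancestor with H.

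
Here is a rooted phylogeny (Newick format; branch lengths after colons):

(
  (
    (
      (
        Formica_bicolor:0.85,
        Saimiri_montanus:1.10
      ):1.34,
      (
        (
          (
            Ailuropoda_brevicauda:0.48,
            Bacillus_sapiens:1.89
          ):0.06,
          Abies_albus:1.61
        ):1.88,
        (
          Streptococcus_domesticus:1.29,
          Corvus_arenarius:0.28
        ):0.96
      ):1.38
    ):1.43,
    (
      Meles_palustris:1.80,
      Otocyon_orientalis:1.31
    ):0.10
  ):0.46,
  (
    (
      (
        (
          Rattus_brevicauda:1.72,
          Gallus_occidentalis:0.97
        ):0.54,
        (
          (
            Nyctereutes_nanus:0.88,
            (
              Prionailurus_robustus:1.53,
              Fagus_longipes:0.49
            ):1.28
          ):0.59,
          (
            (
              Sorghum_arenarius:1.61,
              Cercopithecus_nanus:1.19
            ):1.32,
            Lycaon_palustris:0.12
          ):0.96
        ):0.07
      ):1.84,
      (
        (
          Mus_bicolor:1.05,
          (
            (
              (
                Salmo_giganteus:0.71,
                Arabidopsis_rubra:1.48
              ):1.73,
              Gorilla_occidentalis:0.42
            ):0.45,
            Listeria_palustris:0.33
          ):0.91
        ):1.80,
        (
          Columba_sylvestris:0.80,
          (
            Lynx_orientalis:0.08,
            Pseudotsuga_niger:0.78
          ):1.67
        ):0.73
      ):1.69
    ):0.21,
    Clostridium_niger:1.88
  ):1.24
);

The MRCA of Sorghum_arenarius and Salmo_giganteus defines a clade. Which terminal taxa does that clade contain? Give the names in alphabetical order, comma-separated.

Arabidopsis_rubra, Cercopithecus_nanus, Columba_sylvestris, Fagus_longipes, Gallus_occidentalis, Gorilla_occidentalis, Listeria_palustris, Lycaon_palustris, Lynx_orientalis, Mus_bicolor, Nyctereutes_nanus, Prionailurus_robustus, Pseudotsuga_niger, Rattus_brevicauda, Salmo_giganteus, Sorghum_arenarius

Tracing Sorghum_arenarius: it sits inside (Sorghum_arenarius,Cercopithecus_nanus).
Tracing Salmo_giganteus: it sits inside (Salmo_giganteus,Arabidopsis_rubra).
The smallest clade enclosing both is (((Rattus_brevicauda,Gallus_occidentalis),((Nyctereutes_nanus,(Prionailurus_robustus,Fagus_longipes)),((Sorghum_arenarius,Cercopithecus_nanus),Lycaon_palustris))),((Mus_bicolor,(((Salmo_giganteus,Arabidopsis_rubra),Gorilla_occidentalis),Listeria_palustris)),(Columba_sylvestris,(Lynx_orientalis,Pseudotsuga_niger)))); the answer is its 16 terminal taxa in alphabetical order.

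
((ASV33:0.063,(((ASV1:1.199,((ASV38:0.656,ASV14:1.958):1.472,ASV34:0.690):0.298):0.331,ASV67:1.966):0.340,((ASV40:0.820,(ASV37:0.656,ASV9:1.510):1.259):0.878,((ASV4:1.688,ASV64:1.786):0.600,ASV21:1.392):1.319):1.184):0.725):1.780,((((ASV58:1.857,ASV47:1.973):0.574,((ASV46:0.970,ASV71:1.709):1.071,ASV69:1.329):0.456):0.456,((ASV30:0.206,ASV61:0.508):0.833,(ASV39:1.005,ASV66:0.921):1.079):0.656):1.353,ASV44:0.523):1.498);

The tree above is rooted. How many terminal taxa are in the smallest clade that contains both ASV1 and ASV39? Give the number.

22

The MRCA of ASV1 and ASV39 is the root, so the clade is the entire tree.
That clade contains 22 terminal taxa: ASV1, ASV14, ASV21, ASV30, ASV33, ASV34, ASV37, ASV38, ASV39, ASV4, ASV40, ASV44, ASV46, ASV47, ASV58, ASV61, ASV64, ASV66, ASV67, ASV69, ASV71, ASV9.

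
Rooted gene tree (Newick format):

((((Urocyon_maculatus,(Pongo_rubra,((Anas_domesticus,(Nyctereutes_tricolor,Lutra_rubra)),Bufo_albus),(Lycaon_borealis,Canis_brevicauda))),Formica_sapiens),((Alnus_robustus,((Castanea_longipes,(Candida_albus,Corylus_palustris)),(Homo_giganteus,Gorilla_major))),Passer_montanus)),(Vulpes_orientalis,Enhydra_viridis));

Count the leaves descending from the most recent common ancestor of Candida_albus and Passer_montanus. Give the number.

7

The MRCA of Candida_albus and Passer_montanus is the node subtending ((Alnus_robustus,((Castanea_longipes,(Candida_albus,Corylus_palustris)),(Homo_giganteus,Gorilla_major))),Passer_montanus).
That clade contains 7 terminal taxa: Alnus_robustus, Candida_albus, Castanea_longipes, Corylus_palustris, Gorilla_major, Homo_giganteus, Passer_montanus.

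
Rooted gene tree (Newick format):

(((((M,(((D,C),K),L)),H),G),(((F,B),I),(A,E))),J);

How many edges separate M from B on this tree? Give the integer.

The MRCA of M and B is the node subtending ((((M,(((D,C),K),L)),H),G),(((F,B),I),(A,E))).
From M up to that node: 4 branches. From B up to the same node: 4 branches. Total: 4 + 4 = 8.

8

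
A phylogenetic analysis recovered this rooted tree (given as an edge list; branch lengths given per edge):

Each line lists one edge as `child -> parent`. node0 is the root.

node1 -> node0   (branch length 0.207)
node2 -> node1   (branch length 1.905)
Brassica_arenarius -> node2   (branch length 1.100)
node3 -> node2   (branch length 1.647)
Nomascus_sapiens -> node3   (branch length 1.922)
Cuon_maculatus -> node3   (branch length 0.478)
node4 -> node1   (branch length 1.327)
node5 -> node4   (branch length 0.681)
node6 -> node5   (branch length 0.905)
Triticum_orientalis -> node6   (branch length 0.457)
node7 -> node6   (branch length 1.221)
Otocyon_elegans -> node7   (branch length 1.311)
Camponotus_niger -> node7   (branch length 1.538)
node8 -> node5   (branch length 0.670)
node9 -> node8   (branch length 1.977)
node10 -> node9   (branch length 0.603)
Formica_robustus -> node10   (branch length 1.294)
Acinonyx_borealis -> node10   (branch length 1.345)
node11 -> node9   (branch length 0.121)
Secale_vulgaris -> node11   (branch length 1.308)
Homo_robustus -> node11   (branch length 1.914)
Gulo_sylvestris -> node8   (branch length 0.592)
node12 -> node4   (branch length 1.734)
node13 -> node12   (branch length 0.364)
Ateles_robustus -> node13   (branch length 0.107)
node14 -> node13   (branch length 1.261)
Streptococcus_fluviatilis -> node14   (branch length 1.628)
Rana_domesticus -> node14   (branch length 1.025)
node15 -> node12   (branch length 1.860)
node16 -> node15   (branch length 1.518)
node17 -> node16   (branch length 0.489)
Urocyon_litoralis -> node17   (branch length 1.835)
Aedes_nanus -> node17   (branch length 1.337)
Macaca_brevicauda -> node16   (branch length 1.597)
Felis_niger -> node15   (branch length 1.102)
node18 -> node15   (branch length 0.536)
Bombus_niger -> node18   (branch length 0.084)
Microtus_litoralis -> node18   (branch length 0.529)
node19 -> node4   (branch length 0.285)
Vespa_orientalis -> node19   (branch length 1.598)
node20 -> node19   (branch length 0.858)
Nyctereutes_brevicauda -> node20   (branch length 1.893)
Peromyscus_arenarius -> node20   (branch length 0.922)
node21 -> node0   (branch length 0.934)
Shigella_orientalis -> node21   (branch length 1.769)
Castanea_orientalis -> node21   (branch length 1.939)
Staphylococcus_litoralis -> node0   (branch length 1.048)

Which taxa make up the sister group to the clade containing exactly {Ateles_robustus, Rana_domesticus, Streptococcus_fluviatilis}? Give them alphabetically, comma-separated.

Aedes_nanus, Bombus_niger, Felis_niger, Macaca_brevicauda, Microtus_litoralis, Urocyon_litoralis

The clade containing exactly {Ateles_robustus, Rana_domesticus, Streptococcus_fluviatilis} attaches to the tree at the node subtending ((Ateles_robustus,(Streptococcus_fluviatilis,Rana_domesticus)),(((Urocyon_litoralis,Aedes_nanus),Macaca_brevicauda),Felis_niger,(Bombus_niger,Microtus_litoralis))).
The other lineage descending from that same node — the sister group — is (((Urocyon_litoralis,Aedes_nanus),Macaca_brevicauda),Felis_niger,(Bombus_niger,Microtus_litoralis)); its 6 tips in alphabetical order are the answer.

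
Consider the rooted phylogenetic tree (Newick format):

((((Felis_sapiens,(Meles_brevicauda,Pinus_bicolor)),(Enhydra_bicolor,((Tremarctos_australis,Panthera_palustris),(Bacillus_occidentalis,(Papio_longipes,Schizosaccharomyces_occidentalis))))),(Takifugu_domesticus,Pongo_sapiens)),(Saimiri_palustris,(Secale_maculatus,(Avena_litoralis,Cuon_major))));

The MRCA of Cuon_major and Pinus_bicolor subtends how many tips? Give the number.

15

The MRCA of Cuon_major and Pinus_bicolor is the root, so the clade is the entire tree.
That clade contains 15 terminal taxa: Avena_litoralis, Bacillus_occidentalis, Cuon_major, Enhydra_bicolor, Felis_sapiens, Meles_brevicauda, Panthera_palustris, Papio_longipes, Pinus_bicolor, Pongo_sapiens, Saimiri_palustris, Schizosaccharomyces_occidentalis, Secale_maculatus, Takifugu_domesticus, Tremarctos_australis.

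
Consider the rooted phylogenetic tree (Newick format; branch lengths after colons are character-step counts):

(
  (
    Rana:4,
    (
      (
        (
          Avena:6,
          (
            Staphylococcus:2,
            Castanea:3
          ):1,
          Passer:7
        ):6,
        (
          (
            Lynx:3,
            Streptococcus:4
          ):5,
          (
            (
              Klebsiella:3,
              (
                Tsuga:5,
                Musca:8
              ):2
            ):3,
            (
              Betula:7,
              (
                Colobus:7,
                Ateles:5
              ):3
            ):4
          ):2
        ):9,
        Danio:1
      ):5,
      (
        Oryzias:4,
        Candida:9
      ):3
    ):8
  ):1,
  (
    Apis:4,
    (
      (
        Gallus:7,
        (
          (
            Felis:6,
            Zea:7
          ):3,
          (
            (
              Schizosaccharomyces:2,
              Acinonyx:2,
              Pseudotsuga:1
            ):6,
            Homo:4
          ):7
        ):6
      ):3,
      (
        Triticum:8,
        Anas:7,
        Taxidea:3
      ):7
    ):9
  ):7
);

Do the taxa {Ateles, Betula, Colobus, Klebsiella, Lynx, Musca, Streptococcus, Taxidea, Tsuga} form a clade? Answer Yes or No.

No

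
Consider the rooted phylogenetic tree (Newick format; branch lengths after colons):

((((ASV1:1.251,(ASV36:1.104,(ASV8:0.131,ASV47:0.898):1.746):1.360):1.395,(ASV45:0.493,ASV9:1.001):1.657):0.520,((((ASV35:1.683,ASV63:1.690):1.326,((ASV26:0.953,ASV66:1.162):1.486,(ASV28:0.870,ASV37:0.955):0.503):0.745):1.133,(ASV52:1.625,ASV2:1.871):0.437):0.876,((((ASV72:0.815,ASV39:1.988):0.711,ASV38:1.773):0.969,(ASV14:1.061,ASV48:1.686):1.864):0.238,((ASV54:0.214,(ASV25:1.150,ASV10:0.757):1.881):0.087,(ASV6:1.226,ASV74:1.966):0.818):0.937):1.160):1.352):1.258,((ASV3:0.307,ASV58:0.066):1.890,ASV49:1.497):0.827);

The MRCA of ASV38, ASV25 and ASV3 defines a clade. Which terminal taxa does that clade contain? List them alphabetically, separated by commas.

Tracing ASV38: it sits inside ((ASV72,ASV39),ASV38).
Tracing ASV25: it sits inside (ASV25,ASV10).
Tracing ASV3: it sits inside (ASV3,ASV58).
The smallest clade enclosing all 3 is the whole tree (their MRCA is the root), so the answer is all 27 tips in alphabetical order.

ASV1, ASV10, ASV14, ASV2, ASV25, ASV26, ASV28, ASV3, ASV35, ASV36, ASV37, ASV38, ASV39, ASV45, ASV47, ASV48, ASV49, ASV52, ASV54, ASV58, ASV6, ASV63, ASV66, ASV72, ASV74, ASV8, ASV9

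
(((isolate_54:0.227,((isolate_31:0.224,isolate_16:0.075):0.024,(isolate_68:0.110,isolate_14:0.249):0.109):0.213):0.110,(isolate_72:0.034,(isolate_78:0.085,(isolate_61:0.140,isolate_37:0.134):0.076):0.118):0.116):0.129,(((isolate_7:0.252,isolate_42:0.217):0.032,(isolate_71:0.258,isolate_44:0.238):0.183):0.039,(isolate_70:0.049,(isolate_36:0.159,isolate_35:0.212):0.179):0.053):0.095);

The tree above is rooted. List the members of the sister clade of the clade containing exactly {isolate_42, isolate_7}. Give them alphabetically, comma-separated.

isolate_44, isolate_71

The clade containing exactly {isolate_42, isolate_7} attaches to the tree at the node subtending ((isolate_7,isolate_42),(isolate_71,isolate_44)).
The other lineage descending from that same node — the sister group — is (isolate_71,isolate_44); its 2 tips in alphabetical order are the answer.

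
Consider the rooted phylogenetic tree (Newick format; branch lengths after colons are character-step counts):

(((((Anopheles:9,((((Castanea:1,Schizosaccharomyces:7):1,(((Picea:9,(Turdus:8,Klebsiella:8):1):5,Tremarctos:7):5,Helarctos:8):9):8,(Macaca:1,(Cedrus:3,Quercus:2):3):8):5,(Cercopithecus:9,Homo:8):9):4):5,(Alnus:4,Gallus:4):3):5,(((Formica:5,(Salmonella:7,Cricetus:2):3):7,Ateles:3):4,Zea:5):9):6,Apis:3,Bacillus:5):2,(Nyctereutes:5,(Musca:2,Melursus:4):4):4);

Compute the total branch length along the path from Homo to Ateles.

47

The path runs Homo → … → MRCA → … → Ateles; the MRCA is the node subtending (((Anopheles,((((Castanea,Schizosaccharomyces),(((Picea,(Turdus,Klebsiella)),Tremarctos),Helarctos)),(Macaca,(Cedrus,Quercus))),(Cercopithecus,Homo))),(Alnus,Gallus)),(((Formica,(Salmonella,Cricetus)),Ateles),Zea)).
Branch lengths along that path: 8 + 9 + 4 + 5 + 5 + 9 + 4 + 3 = 47.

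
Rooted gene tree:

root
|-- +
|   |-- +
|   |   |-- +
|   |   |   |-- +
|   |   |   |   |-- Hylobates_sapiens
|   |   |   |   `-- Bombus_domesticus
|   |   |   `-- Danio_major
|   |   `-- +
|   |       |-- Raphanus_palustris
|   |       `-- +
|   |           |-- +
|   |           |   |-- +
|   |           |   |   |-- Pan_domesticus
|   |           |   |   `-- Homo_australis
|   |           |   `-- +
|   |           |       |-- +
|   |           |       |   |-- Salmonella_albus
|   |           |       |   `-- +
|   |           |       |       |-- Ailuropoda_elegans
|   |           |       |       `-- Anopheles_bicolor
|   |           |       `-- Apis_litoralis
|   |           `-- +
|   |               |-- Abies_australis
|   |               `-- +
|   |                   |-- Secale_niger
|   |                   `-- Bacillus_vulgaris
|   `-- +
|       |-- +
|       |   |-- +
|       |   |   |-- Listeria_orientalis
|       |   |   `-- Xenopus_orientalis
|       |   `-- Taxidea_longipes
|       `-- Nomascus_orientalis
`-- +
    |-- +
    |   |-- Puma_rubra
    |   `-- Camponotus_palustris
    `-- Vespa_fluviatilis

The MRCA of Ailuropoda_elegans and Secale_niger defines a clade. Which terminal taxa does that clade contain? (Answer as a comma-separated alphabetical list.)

Abies_australis, Ailuropoda_elegans, Anopheles_bicolor, Apis_litoralis, Bacillus_vulgaris, Homo_australis, Pan_domesticus, Salmonella_albus, Secale_niger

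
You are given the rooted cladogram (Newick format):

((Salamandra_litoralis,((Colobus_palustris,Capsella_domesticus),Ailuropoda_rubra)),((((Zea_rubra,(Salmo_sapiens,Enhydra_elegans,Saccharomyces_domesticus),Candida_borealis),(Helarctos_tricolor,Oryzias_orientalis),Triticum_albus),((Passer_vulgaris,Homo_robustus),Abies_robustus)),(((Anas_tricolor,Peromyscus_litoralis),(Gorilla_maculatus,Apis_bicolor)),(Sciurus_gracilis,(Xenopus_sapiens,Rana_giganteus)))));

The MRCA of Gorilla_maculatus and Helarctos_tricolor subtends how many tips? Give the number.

The MRCA of Gorilla_maculatus and Helarctos_tricolor is the node subtending ((((Zea_rubra,(Salmo_sapiens,Enhydra_elegans,Saccharomyces_domesticus),Candida_borealis),(Helarctos_tricolor,Oryzias_orientalis),Triticum_albus),((Passer_vulgaris,Homo_robustus),Abies_robustus)),(((Anas_tricolor,Peromyscus_litoralis),(Gorilla_maculatus,Apis_bicolor)),(Sciurus_gracilis,(Xenopus_sapiens,Rana_giganteus)))).
That clade contains 18 terminal taxa: Abies_robustus, Anas_tricolor, Apis_bicolor, Candida_borealis, Enhydra_elegans, Gorilla_maculatus, Helarctos_tricolor, Homo_robustus, Oryzias_orientalis, Passer_vulgaris, Peromyscus_litoralis, Rana_giganteus, Saccharomyces_domesticus, Salmo_sapiens, Sciurus_gracilis, Triticum_albus, Xenopus_sapiens, Zea_rubra.

18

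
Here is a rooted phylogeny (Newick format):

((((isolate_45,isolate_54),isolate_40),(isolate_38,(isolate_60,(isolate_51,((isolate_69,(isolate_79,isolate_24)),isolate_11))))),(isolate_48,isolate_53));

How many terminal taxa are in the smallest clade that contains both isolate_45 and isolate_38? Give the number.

The MRCA of isolate_45 and isolate_38 is the node subtending (((isolate_45,isolate_54),isolate_40),(isolate_38,(isolate_60,(isolate_51,((isolate_69,(isolate_79,isolate_24)),isolate_11))))).
That clade contains 10 terminal taxa: isolate_11, isolate_24, isolate_38, isolate_40, isolate_45, isolate_51, isolate_54, isolate_60, isolate_69, isolate_79.

10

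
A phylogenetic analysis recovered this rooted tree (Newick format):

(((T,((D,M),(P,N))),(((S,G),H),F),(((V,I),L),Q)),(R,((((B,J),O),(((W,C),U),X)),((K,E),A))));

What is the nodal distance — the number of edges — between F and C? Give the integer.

10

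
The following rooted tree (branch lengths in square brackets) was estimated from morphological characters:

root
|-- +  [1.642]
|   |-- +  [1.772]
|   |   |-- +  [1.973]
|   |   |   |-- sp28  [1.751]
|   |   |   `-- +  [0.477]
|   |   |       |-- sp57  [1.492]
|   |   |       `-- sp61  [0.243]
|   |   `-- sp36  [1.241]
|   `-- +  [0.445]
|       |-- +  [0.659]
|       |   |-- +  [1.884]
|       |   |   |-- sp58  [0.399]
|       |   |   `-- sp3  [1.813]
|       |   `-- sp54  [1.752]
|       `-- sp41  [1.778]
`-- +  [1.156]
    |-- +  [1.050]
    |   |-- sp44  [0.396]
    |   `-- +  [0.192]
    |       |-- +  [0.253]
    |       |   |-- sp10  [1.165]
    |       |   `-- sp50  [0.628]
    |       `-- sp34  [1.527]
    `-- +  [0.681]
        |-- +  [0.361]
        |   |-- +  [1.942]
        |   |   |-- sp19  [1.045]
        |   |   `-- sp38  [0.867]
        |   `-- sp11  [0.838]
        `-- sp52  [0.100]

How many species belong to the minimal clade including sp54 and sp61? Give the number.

8

The MRCA of sp54 and sp61 is the node subtending (((sp28,(sp57,sp61)),sp36),(((sp58,sp3),sp54),sp41)).
That clade contains 8 terminal taxa: sp28, sp3, sp36, sp41, sp54, sp57, sp58, sp61.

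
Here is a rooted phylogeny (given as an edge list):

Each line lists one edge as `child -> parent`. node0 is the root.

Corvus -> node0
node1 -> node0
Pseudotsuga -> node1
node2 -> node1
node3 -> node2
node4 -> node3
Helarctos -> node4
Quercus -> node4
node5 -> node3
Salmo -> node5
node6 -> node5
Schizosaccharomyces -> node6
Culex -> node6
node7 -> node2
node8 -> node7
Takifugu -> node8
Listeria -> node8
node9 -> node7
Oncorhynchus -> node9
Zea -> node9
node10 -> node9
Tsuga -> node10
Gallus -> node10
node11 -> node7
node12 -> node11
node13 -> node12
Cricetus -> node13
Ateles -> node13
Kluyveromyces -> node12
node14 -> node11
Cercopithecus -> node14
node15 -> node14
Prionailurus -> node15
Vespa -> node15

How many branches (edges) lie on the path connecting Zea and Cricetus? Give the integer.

6

The MRCA of Zea and Cricetus is the node subtending ((Takifugu,Listeria),(Oncorhynchus,Zea,(Tsuga,Gallus)),(((Cricetus,Ateles),Kluyveromyces),(Cercopithecus,(Prionailurus,Vespa)))).
From Zea up to that node: 2 branches. From Cricetus up to the same node: 4 branches. Total: 2 + 4 = 6.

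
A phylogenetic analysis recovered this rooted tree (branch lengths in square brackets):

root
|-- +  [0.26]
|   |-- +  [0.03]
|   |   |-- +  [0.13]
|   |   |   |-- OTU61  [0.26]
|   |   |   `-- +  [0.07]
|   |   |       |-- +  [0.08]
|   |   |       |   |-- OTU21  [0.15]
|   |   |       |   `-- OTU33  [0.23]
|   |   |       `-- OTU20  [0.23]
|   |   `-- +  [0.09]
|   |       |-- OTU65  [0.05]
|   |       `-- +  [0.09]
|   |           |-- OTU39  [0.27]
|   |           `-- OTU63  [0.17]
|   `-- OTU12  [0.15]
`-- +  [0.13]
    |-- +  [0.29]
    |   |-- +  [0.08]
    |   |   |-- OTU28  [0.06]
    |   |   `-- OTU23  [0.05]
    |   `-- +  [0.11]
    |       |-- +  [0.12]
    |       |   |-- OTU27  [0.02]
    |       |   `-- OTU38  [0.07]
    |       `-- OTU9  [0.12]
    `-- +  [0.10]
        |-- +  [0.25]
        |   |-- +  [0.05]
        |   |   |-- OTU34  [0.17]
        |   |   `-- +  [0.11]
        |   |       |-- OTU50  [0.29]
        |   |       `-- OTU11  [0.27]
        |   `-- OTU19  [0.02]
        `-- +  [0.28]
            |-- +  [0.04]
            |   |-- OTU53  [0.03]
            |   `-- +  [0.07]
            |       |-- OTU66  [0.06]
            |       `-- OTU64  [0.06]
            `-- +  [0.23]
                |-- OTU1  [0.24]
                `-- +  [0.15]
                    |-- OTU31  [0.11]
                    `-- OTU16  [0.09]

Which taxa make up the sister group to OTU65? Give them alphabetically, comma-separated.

OTU65 attaches to the tree at the node subtending (OTU65,(OTU39,OTU63)).
The other lineage descending from that same node — the sister group — is (OTU39,OTU63); its 2 tips in alphabetical order are the answer.

OTU39, OTU63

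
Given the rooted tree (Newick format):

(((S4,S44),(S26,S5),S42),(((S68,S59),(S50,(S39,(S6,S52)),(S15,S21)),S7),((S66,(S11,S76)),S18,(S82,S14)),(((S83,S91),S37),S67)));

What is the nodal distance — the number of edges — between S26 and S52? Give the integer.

The MRCA of S26 and S52 is the root of the tree.
From S26 up to that node: 3 branches. From S52 up to the same node: 6 branches. Total: 3 + 6 = 9.

9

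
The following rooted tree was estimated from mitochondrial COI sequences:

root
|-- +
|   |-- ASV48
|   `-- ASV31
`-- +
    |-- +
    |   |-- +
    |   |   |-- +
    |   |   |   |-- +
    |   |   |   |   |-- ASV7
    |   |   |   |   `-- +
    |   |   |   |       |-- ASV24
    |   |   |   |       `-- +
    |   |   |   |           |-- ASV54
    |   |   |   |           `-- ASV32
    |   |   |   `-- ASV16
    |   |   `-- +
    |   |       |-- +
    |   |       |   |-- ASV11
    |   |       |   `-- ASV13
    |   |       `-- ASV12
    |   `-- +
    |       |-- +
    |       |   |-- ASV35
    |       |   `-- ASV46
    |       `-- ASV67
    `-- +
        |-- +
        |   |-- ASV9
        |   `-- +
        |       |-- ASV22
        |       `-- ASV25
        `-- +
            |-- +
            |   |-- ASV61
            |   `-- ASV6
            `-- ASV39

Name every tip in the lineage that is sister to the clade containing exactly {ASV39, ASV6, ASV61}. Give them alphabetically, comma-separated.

The clade containing exactly {ASV39, ASV6, ASV61} attaches to the tree at the node subtending ((ASV9,(ASV22,ASV25)),((ASV61,ASV6),ASV39)).
The other lineage descending from that same node — the sister group — is (ASV9,(ASV22,ASV25)); its 3 tips in alphabetical order are the answer.

ASV22, ASV25, ASV9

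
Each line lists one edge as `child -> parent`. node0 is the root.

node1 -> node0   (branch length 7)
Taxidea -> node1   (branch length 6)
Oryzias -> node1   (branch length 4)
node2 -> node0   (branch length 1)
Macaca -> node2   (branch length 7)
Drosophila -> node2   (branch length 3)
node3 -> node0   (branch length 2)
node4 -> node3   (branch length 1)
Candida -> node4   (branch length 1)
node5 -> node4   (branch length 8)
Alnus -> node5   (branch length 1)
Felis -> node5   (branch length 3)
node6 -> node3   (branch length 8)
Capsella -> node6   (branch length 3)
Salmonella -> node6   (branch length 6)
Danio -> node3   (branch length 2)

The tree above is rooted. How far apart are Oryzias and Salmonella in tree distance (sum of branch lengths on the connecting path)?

The path runs Oryzias → … → MRCA → … → Salmonella; the MRCA is the root of the tree.
Branch lengths along that path: 4 + 7 + 2 + 8 + 6 = 27.

27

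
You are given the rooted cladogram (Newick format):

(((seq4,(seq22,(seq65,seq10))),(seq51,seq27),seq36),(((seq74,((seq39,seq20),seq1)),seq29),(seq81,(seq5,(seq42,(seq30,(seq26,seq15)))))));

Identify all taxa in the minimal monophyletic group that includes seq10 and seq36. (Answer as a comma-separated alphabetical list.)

seq10, seq22, seq27, seq36, seq4, seq51, seq65

Tracing seq10: it sits inside (seq65,seq10).
Tracing seq36: it sits inside ((seq4,(seq22,(seq65,seq10))),(seq51,seq27),seq36).
The smallest clade enclosing both is ((seq4,(seq22,(seq65,seq10))),(seq51,seq27),seq36); the answer is its 7 terminal taxa in alphabetical order.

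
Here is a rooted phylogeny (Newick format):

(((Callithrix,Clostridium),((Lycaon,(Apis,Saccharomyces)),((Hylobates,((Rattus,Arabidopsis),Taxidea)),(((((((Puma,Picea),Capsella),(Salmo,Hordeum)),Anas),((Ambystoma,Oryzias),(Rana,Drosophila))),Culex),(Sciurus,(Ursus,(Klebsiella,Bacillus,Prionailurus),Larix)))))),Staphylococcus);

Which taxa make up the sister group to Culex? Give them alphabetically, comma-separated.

Culex attaches to the tree at the node subtending ((((((Puma,Picea),Capsella),(Salmo,Hordeum)),Anas),((Ambystoma,Oryzias),(Rana,Drosophila))),Culex).
The other lineage descending from that same node — the sister group — is (((((Puma,Picea),Capsella),(Salmo,Hordeum)),Anas),((Ambystoma,Oryzias),(Rana,Drosophila))); its 10 tips in alphabetical order are the answer.

Ambystoma, Anas, Capsella, Drosophila, Hordeum, Oryzias, Picea, Puma, Rana, Salmo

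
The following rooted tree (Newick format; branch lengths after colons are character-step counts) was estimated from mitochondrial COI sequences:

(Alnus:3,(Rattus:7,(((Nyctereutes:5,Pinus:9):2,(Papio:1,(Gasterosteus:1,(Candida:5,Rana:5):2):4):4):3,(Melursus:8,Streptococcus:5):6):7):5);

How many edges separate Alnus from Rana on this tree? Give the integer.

The MRCA of Alnus and Rana is the root of the tree.
From Alnus up to that node: 1 branch. From Rana up to the same node: 7 branches. Total: 1 + 7 = 8.

8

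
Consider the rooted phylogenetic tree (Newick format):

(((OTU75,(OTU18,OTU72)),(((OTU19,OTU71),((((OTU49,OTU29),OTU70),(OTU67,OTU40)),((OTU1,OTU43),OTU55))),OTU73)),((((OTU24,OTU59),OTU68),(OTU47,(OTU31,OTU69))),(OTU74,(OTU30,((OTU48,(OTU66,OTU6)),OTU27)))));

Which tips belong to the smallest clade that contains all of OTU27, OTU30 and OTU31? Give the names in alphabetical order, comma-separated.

Tracing OTU27: it sits inside ((OTU48,(OTU66,OTU6)),OTU27).
Tracing OTU30: it sits inside (OTU30,((OTU48,(OTU66,OTU6)),OTU27)).
Tracing OTU31: it sits inside (OTU31,OTU69).
The smallest clade enclosing all 3 is ((((OTU24,OTU59),OTU68),(OTU47,(OTU31,OTU69))),(OTU74,(OTU30,((OTU48,(OTU66,OTU6)),OTU27)))); the answer is its 12 terminal taxa in alphabetical order.

OTU24, OTU27, OTU30, OTU31, OTU47, OTU48, OTU59, OTU6, OTU66, OTU68, OTU69, OTU74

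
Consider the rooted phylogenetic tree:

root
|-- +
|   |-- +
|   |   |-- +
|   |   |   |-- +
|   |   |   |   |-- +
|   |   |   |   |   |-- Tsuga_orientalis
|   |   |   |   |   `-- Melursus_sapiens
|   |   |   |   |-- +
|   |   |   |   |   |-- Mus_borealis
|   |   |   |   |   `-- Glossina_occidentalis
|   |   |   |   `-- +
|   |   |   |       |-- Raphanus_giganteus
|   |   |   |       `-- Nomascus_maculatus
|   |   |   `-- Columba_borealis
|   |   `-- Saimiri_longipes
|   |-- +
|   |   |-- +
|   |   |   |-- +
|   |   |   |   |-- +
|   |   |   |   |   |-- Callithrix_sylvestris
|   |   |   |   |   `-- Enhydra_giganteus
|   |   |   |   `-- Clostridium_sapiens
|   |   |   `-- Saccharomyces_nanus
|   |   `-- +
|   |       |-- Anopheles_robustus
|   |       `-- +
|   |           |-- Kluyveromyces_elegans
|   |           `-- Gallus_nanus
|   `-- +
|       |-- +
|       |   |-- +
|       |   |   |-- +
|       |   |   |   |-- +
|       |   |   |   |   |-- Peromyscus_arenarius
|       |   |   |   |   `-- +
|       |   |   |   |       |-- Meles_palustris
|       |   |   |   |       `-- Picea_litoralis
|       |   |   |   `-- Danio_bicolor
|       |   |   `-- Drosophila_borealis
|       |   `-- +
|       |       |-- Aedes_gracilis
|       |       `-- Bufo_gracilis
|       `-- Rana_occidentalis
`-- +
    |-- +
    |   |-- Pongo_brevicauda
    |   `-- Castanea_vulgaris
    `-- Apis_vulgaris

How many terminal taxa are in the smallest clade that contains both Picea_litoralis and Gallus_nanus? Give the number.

23

The MRCA of Picea_litoralis and Gallus_nanus is the node subtending (((((Tsuga_orientalis,Melursus_sapiens),(Mus_borealis,Glossina_occidentalis),(Raphanus_giganteus,Nomascus_maculatus)),Columba_borealis),Saimiri_longipes),((((Callithrix_sylvestris,Enhydra_giganteus),Clostridium_sapiens),Saccharomyces_nanus),(Anopheles_robustus,(Kluyveromyces_elegans,Gallus_nanus))),(((((Peromyscus_arenarius,(Meles_palustris,Picea_litoralis)),Danio_bicolor),Drosophila_borealis),(Aedes_gracilis,Bufo_gracilis)),Rana_occidentalis)).
That clade contains 23 terminal taxa: Aedes_gracilis, Anopheles_robustus, Bufo_gracilis, Callithrix_sylvestris, Clostridium_sapiens, Columba_borealis, Danio_bicolor, Drosophila_borealis, Enhydra_giganteus, Gallus_nanus, Glossina_occidentalis, Kluyveromyces_elegans, Meles_palustris, Melursus_sapiens, Mus_borealis, Nomascus_maculatus, Peromyscus_arenarius, Picea_litoralis, Rana_occidentalis, Raphanus_giganteus, Saccharomyces_nanus, Saimiri_longipes, Tsuga_orientalis.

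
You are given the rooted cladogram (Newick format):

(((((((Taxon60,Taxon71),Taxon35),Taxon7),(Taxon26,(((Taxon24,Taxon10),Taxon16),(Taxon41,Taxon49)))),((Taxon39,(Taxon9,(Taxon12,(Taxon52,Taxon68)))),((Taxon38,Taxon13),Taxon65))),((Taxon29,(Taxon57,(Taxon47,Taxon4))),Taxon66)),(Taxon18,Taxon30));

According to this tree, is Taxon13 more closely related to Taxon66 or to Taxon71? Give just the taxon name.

The MRCA of Taxon13 and Taxon71 subtends (((((Taxon60,Taxon71),Taxon35),Taxon7),(Taxon26,(((Taxon24,Taxon10),Taxon16),(Taxon41,Taxon49)))),((Taxon39,(Taxon9,(Taxon12,(Taxon52,Taxon68)))),((Taxon38,Taxon13),Taxon65))) (18 taxa).
The MRCA of Taxon13 and Taxon66 subtends ((((((Taxon60,Taxon71),Taxon35),Taxon7),(Taxon26,(((Taxon24,Taxon10),Taxon16),(Taxon41,Taxon49)))),((Taxon39,(Taxon9,(Taxon12,(Taxon52,Taxon68)))),((Taxon38,Taxon13),Taxon65))),((Taxon29,(Taxon57,(Taxon47,Taxon4))),Taxon66)) (23 taxa).
The first is nested inside the second, so Taxon13 shares a more recent common ancestor with Taxon71.

Taxon71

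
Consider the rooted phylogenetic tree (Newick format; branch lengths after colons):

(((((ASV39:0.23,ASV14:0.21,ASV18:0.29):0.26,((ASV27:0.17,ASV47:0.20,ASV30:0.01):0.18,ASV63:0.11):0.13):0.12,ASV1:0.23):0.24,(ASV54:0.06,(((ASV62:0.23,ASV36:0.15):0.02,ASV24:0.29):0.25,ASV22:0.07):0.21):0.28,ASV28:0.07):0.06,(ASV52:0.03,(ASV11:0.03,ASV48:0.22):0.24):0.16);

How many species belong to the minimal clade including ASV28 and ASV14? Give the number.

14

The MRCA of ASV28 and ASV14 is the node subtending ((((ASV39,ASV14,ASV18),((ASV27,ASV47,ASV30),ASV63)),ASV1),(ASV54,(((ASV62,ASV36),ASV24),ASV22)),ASV28).
That clade contains 14 terminal taxa: ASV1, ASV14, ASV18, ASV22, ASV24, ASV27, ASV28, ASV30, ASV36, ASV39, ASV47, ASV54, ASV62, ASV63.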